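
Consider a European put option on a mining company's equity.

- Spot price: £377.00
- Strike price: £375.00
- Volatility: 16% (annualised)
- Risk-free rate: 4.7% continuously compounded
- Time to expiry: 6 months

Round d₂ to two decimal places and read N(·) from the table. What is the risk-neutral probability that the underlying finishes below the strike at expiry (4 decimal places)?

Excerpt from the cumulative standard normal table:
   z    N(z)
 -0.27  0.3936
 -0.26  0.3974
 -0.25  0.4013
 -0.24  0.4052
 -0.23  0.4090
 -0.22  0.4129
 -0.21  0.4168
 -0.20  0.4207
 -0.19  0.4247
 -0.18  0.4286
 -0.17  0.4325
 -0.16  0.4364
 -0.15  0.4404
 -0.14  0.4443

0.4207

σ√T = 0.16 × 0.7071 = 0.1131
d₁ = [ln(377/375) + (0.047 + 0.16²/2)·0.5] / 0.1131 = [0.0053 + 0.0299] / 0.1131 = 0.3113 → 0.31
d₂ = d₁ − σ√T = 0.3113 − 0.1131 = 0.1982 → 0.20
Pr(exercise) under Q = N(−d₂) = N(-0.20) = 0.4207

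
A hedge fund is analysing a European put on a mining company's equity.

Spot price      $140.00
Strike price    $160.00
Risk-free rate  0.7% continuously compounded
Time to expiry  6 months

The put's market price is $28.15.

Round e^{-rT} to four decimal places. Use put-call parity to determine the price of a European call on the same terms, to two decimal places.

e^(−rT) = e^(−0.007·0.5) = 0.9965
Put-call parity: C − P = S − K·e^(−rT) = 140 − 160·0.9965 = 140 − 159.4400 = -19.4400
C = P + (C − P) = 28.15 + (-19.4400) = 8.7100

$8.71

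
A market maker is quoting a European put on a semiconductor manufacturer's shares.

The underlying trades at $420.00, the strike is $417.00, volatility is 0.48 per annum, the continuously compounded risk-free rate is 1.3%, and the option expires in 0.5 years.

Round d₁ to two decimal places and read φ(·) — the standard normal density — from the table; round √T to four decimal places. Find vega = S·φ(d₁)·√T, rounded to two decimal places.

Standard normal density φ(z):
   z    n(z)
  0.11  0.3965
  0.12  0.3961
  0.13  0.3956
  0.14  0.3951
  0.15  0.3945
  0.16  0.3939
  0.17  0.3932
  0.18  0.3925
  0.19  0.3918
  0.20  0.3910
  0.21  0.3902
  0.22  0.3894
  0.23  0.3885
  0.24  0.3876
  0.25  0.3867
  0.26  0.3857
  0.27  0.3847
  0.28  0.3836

115.88

σ√T = 0.48 × 0.7071 = 0.3394
ln(S/K) + (r + σ²/2)T = ln(420/417) + (0.013 + 0.48²/2)·0.5 = 0.0072 + 0.0641 = 0.0713
d₁ = 0.0713 / 0.3394 = 0.2100 ⇒ 0.21
√T = √0.5 = 0.7071
φ(d₁) = φ(0.21) = 0.3902
vega = S·φ(d₁)·√T = 420·0.3902·0.7071 = 115.8824
(The call has the same vega.)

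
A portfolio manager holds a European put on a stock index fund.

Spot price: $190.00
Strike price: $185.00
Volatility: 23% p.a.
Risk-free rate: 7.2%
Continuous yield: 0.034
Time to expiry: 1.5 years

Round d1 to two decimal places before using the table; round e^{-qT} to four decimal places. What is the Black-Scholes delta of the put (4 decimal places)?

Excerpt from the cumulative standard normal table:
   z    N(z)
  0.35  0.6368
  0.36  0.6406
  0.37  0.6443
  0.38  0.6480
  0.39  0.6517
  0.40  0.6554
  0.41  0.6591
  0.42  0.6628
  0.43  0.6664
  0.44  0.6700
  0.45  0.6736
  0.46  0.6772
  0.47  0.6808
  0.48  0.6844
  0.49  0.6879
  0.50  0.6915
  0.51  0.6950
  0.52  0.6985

σ√T = 0.23·√1.5 = 0.2817
d₁ = [ln(190/185) + (0.072 − 0.034 + ½·0.23²)·1.5] / (σ√T) = (0.0267 + 0.0967) / 0.2817 = 0.4379 → 0.44
N(d₁) = N(0.44) = 0.6700
Δ_put = e^(−qT)·(N(d₁) − 1) = 0.9503·(0.6700 − 1) = -0.3136

-0.3136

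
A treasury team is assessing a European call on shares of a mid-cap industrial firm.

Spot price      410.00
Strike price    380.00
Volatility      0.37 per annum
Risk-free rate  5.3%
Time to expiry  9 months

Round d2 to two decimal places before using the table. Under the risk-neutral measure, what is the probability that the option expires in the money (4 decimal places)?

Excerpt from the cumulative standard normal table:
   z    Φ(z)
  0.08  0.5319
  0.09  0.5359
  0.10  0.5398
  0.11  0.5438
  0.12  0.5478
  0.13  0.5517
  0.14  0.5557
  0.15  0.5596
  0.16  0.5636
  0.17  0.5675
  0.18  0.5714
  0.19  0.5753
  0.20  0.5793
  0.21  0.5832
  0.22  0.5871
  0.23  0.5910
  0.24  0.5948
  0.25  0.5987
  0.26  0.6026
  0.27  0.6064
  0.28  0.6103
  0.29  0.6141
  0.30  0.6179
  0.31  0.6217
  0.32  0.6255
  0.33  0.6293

0.5793

σ√T = 0.37·√0.75 = 0.3204
ln(S/K) + (r + σ²/2)T = ln(410/380) + (0.053 + 0.37²/2)·0.75 = 0.0760 + 0.0911 = 0.1671
d₁ = 0.1671 / 0.3204 = 0.5214 ≈ 0.52
d₂ = d₁ − σ√T = 0.5214 − 0.3204 = 0.2010 ≈ 0.20
Pr(exercise) under Q = N(d₂) = 0.5793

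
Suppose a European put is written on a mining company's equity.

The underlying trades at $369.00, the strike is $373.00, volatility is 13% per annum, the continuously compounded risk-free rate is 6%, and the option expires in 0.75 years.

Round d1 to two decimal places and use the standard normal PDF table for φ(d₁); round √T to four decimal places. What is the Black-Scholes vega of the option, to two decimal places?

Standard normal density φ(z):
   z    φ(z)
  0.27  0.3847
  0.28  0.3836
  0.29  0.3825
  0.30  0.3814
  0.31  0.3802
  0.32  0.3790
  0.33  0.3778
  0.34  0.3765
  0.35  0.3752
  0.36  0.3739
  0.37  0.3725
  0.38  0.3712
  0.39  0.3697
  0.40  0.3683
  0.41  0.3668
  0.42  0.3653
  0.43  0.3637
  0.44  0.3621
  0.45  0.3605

σ√T = 0.13 × 0.8660 = 0.1126
ln(S/K) + (r + σ²/2)T = ln(369/373) + (0.06 + 0.13²/2)·0.75 = -0.0108 + 0.0513 = 0.0406
d₁ = 0.0406 / 0.1126 = 0.3602 which rounds to 0.36
√T = √0.75 = 0.8660
φ(d₁) = φ(0.36) = 0.3739
vega = S·φ(d₁)·√T = 369·0.3739·0.8660 = 119.4812
(Call and put vega coincide under Black-Scholes.)

119.48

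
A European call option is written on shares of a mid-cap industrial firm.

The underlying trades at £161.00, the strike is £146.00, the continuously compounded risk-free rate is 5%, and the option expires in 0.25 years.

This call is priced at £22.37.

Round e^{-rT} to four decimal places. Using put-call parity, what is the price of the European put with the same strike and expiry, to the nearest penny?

£5.56

exp(−rT) = exp(−0.05·0.25) = 0.9876
Put-call parity: C − P = S − K·e^(−rT) = 161 − 146·0.9876 = 161 − 144.1896 = 16.8104
P = C − (C − P) = 22.37 − (16.8104) = 5.5596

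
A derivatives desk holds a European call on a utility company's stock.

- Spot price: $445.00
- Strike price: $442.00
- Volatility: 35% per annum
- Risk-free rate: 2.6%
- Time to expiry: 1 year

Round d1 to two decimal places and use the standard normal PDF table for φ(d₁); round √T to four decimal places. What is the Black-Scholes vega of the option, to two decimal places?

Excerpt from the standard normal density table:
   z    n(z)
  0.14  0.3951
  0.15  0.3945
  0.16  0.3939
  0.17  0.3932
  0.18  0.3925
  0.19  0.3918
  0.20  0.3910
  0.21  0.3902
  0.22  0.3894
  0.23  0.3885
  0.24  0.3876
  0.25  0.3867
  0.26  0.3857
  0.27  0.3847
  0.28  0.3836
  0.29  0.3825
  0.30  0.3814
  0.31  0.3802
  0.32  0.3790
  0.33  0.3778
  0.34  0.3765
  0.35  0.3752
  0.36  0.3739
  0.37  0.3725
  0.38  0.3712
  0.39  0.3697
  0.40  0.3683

σ√T = 0.35·√1 = 0.3500
ln(S/K) + (r + σ²/2)T = ln(445/442) + (0.026 + 0.35²/2)·1 = 0.0068 + 0.0872 = 0.0940
d₁ = 0.0940 / 0.3500 = 0.2686 ⇒ 0.27
√T = √1 = 1.0000
φ(d₁) = φ(0.27) = 0.3847
vega = S·φ(d₁)·√T = 445·0.3847·1.0000 = 171.1915
(Vega is the same for a European call and put with the same parameters.)

171.19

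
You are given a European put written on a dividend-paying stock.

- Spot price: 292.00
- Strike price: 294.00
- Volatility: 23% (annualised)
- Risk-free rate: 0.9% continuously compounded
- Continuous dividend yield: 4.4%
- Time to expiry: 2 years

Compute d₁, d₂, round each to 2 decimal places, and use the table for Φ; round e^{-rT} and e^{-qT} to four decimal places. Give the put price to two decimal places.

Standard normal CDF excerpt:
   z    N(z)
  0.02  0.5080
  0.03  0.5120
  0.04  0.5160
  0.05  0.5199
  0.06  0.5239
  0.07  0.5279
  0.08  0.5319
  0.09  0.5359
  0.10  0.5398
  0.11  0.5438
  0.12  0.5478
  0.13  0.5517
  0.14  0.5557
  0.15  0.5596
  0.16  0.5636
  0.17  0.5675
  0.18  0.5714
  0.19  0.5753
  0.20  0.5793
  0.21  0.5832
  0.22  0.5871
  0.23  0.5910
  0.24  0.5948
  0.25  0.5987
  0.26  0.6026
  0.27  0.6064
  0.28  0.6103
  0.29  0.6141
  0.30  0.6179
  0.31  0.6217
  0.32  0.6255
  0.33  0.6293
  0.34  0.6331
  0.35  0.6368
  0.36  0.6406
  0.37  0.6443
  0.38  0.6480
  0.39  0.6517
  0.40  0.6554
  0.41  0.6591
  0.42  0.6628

σ√T = 0.23·√2 = 0.3253
ln(S/K) + (r − q + σ²/2)T = ln(292/294) + (0.009 − 0.044 + 0.23²/2)·2 = -0.0068 − 0.0171 = -0.0239
d₁ = -0.0239 / 0.3253 = -0.0736 which rounds to -0.07
d₂ = d₁ − σ√T = -0.0736 − 0.3253 = -0.3988 which rounds to -0.40
e^(−qT) = e^(−0.044·2) = 0.9158;  e^(−rT) = e^(−0.009·2) = 0.9822
P = 294·0.9822·N(0.40) − 292·0.9158·N(0.07) = 294·0.9822·0.6554 − 292·0.9158·0.5279 = 189.2578 − 141.1676 = 48.0901

48.09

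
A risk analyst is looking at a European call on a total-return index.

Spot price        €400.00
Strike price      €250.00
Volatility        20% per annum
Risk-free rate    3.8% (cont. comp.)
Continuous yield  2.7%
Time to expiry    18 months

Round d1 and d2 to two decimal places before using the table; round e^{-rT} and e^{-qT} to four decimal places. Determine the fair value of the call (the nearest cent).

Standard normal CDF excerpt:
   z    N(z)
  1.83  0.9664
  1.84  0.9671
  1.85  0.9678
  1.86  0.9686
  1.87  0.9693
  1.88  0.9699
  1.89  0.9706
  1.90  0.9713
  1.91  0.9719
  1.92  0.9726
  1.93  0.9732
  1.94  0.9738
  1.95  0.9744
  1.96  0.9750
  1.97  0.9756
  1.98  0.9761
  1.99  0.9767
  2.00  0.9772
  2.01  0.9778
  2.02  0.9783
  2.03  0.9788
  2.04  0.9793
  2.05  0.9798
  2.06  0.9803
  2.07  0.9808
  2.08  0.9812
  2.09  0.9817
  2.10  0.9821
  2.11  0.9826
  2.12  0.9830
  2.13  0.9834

€148.70

σ√T = 0.2·√1.5 = 0.2449
d₁ = [ln(400/250) + (0.038 − 0.027 + 0.2²/2)·1.5] / 0.2449 = [0.4700 + 0.0465] / 0.2449 = 2.1086 → 2.11
d₂ = d₁ − σ√T = 2.1086 − 0.2449 = 1.8637 → 1.86
exp(−qT) = exp(−0.027·1.5) = 0.9603;  exp(−rT) = exp(−0.038·1.5) = 0.9446
N(d₁) = N(2.11) = 0.9826;  N(d₂) = N(1.86) = 0.9686
C = 400·0.9603·0.9826 − 250·0.9446·0.9686 = 377.4363 − 228.7349 = 148.7014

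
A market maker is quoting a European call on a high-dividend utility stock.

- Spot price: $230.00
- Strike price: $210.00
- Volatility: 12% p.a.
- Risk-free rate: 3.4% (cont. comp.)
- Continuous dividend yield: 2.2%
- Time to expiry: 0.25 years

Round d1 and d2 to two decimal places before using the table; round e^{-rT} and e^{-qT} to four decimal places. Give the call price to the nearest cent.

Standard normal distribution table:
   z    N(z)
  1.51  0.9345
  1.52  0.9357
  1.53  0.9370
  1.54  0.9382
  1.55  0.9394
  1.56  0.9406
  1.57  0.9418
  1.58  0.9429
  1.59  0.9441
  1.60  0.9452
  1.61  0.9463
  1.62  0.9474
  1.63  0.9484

T = 0.25;  σ√T = 0.0600
ln(S/K) + (r − q + σ²/2)T = ln(230/210) + (0.034 − 0.022 + 0.12²/2)·0.25 = 0.0910 + 0.0048 = 0.0958
d₁ = 0.0958 / 0.0600 = 1.5962 ≈ 1.60
d₂ = d₁ − σ√T = 1.5962 − 0.0600 = 1.5362 ≈ 1.54
e^(−qT) = e^(−0.022·0.25) = 0.9945;  e^(−rT) = e^(−0.034·0.25) = 0.9915
N(d₁) = N(1.60) = 0.9452;  N(d₂) = N(1.54) = 0.9382
C = 230·0.9945·0.9452 − 210·0.9915·0.9382 = 216.2003 − 195.3473 = 20.8530

$20.85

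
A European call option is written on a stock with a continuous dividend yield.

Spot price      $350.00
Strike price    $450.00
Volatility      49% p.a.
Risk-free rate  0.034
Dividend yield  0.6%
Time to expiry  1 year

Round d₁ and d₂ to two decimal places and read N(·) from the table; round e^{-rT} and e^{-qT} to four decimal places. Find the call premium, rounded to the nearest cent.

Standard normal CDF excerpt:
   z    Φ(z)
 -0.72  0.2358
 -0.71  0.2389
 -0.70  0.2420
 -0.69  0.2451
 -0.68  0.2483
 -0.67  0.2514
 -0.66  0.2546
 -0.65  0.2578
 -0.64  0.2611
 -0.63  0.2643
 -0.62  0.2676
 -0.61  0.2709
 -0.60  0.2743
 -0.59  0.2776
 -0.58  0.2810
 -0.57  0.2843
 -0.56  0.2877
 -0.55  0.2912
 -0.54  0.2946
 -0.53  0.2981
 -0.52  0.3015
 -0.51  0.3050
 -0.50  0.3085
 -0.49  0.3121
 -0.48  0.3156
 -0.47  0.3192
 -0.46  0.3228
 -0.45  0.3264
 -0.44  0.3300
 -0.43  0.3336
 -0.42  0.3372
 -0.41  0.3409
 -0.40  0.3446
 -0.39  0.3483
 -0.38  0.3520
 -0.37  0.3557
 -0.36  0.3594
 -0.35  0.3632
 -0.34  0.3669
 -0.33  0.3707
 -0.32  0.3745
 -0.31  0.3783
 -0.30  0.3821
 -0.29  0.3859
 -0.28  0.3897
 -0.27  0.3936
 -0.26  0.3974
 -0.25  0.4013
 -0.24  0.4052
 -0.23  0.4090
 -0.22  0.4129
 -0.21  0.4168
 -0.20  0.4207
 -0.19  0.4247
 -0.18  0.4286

$39.74

T = 1;  σ√T = 0.4900
ln(S/K) + (r − q + σ²/2)T = ln(350/450) + (0.034 − 0.006 + 0.49²/2)·1 = -0.2513 + 0.1480 = -0.1033
d₁ = -0.1033 / 0.4900 = -0.2107 → -0.21
d₂ = d₁ − σ√T = -0.2107 − 0.4900 = -0.7007 → -0.70
e^(−qT) = e^(−0.006·1) = 0.9940;  e^(−rT) = e^(−0.034·1) = 0.9666
N(d₁) = N(-0.21) = 0.4168;  N(d₂) = N(-0.70) = 0.2420
C = 350·0.9940·0.4168 − 450·0.9666·0.2420 = 145.0047 − 105.2627 = 39.7420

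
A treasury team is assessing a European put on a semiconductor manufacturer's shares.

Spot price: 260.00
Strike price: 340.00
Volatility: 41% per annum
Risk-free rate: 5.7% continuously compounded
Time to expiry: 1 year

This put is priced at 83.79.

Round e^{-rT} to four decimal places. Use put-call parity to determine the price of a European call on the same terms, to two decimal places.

e^(−rT) = e^(−0.057·1) = 0.9446
Put-call parity: C − P = S − K·e^(−rT) = 260 − 340·0.9446 = 260 − 321.1640 = -61.1640
C = P + (C − P) = 83.79 + (-61.1640) = 22.6260

22.63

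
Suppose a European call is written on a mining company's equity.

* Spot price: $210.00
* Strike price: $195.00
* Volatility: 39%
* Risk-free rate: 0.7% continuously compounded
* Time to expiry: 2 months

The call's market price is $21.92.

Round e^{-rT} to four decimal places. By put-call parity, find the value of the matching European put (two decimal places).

$6.69

exp(−rT) = exp(−0.007·0.1667) = 0.9988
Put-call parity: C − P = S − K·e^(−rT) = 210 − 195·0.9988 = 210 − 194.7660 = 15.2340
P = C − (C − P) = 21.92 − (15.2340) = 6.6860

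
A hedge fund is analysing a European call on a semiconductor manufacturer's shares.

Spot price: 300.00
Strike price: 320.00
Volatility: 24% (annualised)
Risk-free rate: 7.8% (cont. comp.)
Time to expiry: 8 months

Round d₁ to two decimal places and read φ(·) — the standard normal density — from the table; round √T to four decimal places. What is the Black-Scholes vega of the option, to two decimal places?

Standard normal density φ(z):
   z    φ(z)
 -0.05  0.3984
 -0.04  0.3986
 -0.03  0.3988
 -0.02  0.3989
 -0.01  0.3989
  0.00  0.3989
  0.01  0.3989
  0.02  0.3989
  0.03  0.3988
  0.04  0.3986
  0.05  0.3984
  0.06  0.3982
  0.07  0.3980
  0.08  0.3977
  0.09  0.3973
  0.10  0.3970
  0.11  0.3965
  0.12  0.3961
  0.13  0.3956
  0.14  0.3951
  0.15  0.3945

97.69

T = 0.6667;  σ√T = 0.1960
ln(S/K) + (r + σ²/2)T = ln(300/320) + (0.078 + 0.24²/2)·0.6667 = -0.0645 + 0.0712 = 0.0067
d₁ = 0.0067 / 0.1960 = 0.0340 which rounds to 0.03
√T = √0.6667 = 0.8165
φ(d₁) = φ(0.03) = 0.3988
vega = S·φ(d₁)·√T = 300·0.3988·0.8165 = 97.6861
(Call and put vega coincide under Black-Scholes.)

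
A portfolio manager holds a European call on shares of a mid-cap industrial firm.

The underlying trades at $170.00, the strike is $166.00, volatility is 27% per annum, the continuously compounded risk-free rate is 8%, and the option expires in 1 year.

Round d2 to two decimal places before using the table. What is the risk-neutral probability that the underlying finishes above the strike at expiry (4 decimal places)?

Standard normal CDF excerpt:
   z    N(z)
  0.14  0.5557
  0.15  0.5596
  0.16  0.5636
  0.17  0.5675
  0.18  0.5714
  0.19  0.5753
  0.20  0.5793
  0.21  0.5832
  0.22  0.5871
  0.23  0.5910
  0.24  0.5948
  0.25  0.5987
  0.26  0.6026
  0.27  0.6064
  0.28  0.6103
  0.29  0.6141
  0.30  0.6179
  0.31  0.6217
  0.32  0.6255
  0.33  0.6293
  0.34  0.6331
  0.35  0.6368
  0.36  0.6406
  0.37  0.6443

σ√T = 0.27·√1 = 0.2700
ln(S/K) + (r + σ²/2)T = ln(170/166) + (0.08 + 0.27²/2)·1 = 0.0238 + 0.1164 = 0.1403
d₁ = 0.1403 / 0.2700 = 0.5195 → 0.52
d₂ = d₁ − σ√T = 0.5195 − 0.2700 = 0.2495 → 0.25
Risk-neutral Pr[S_T > K] = N(d₂) = N(0.25) = 0.5987

0.5987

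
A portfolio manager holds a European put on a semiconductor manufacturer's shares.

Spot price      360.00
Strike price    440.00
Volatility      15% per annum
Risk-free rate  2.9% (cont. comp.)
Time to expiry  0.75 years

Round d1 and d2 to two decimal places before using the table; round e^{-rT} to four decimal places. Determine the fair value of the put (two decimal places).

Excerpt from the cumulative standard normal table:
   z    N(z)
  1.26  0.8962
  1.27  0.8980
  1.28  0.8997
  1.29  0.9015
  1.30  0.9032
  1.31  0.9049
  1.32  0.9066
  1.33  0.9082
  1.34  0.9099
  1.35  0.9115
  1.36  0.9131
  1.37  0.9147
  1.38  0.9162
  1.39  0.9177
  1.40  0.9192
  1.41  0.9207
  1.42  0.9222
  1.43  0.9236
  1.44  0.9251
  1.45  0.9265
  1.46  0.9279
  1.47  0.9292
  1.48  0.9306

T = 0.75;  σ√T = 0.1299
d₁ = [ln(360/440) + (0.029 + ½·0.15²)·0.75] / (σ√T) = (-0.2007 + 0.0302) / 0.1299 = -1.3124 which rounds to -1.31
d₂ = -1.3124 − 0.1299 = -1.4423 which rounds to -1.44
e^(−rT) = e^(−0.029·0.75) = 0.9785
P = 440·0.9785·N(1.44) − 360·N(1.31) = 440·0.9785·0.9251 − 360·0.9049 = 398.2926 − 325.7640 = 72.5286

72.53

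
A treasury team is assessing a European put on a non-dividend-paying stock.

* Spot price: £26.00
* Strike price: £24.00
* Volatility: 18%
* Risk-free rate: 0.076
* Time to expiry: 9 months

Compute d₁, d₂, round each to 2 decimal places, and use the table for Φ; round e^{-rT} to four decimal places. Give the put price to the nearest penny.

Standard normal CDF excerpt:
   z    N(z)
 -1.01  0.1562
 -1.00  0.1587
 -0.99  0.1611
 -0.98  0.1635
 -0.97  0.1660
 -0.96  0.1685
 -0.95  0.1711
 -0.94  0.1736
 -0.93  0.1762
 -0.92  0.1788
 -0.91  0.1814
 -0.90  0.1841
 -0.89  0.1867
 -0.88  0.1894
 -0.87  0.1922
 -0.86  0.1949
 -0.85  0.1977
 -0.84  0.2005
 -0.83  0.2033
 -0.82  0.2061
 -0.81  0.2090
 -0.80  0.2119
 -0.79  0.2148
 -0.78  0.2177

£0.42

T = 0.75;  σ√T = 0.1559
d₁ = [ln(26/24) + (0.076 + ½·0.18²)·0.75] / (σ√T) = (0.0800 + 0.0692) / 0.1559 = 0.9571 → 0.96
d₂ = 0.9571 − 0.1559 = 0.8012 → 0.80
exp(−rT) = exp(−0.076·0.75) = 0.9446
N(−d₂) = N(-0.80) = 0.2119;  N(−d₁) = N(-0.96) = 0.1685
P = 24·0.9446·0.2119 − 26·0.1685 = 4.8039 − 4.3810 = 0.4229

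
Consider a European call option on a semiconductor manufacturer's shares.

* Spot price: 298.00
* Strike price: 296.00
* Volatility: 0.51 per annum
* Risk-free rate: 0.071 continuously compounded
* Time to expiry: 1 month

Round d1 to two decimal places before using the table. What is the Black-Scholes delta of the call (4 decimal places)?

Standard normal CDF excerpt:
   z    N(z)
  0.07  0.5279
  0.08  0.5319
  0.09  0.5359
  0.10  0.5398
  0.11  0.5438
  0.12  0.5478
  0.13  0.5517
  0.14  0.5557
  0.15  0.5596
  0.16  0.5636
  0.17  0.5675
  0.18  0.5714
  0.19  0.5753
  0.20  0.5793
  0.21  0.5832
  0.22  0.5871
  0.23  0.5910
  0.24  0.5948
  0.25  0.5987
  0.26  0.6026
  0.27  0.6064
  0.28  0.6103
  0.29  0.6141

T = 0.08333;  σ√T = 0.1472
d₁ = [ln(298/296) + (0.071 + 0.51²/2)·0.08333] / 0.1472 = [0.0067 + 0.0168] / 0.1472 = 0.1595 ⇒ 0.16
N(d₁) = N(0.16) = 0.5636
Δ_call = N(d₁) = 0.5636

0.5636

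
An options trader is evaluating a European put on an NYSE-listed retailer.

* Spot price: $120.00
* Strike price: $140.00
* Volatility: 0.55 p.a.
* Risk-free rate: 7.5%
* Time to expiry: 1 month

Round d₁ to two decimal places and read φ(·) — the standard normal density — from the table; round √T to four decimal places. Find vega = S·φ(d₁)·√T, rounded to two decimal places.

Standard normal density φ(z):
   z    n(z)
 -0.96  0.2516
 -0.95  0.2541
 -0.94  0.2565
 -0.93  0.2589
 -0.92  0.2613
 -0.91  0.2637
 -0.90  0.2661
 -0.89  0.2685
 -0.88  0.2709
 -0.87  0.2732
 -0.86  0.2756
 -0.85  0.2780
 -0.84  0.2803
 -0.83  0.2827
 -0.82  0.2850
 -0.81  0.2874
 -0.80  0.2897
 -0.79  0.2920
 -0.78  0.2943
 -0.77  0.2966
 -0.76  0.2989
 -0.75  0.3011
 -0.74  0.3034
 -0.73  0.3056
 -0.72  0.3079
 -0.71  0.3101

σ√T = 0.55·√0.08333 = 0.1588
d₁ = [ln(120/140) + (0.075 + 0.55²/2)·0.08333] / 0.1588 = [-0.1542 + 0.0189] / 0.1588 = -0.8521 ⇒ -0.85
√T = √0.08333 = 0.2887
φ(d₁) = φ(-0.85) = 0.2780
vega = S·φ(d₁)·√T = 120·0.2780·0.2887 = 9.6310
(Vega is the same for a European call and put with the same parameters.)

9.63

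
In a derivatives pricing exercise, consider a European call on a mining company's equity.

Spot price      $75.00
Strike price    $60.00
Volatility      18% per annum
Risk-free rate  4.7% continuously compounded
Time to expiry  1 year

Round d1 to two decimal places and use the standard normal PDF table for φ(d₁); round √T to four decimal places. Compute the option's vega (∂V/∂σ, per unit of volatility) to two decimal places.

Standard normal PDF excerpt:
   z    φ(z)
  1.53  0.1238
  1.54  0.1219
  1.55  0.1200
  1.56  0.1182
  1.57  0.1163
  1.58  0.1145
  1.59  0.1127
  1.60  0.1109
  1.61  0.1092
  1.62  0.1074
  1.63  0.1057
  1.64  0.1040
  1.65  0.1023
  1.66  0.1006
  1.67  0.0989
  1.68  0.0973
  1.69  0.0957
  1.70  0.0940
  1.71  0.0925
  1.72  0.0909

8.45

T = 1;  σ√T = 0.1800
ln(S/K) + (r + σ²/2)T = ln(75/60) + (0.047 + 0.18²/2)·1 = 0.2231 + 0.0632 = 0.2863
d₁ = 0.2863 / 0.1800 = 1.5908 which rounds to 1.59
√T = √1 = 1.0000
φ(d₁) = φ(1.59) = 0.1127
vega = S·φ(d₁)·√T = 75·0.1127·1.0000 = 8.4525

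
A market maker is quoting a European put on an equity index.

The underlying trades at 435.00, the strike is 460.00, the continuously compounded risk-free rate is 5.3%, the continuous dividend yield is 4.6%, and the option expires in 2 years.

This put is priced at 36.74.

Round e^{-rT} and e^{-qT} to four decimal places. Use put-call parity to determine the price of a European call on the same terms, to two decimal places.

e^(−qT) = e^(−0.046·2) = 0.9121;  e^(−rT) = e^(−0.053·2) = 0.8994
Put-call parity: C − P = S·e^(−qT) − K·e^(−rT) = 435·0.9121 − 460·0.8994 = 396.7635 − 413.7240 = -16.9605
C = P + (C − P) = 36.74 + (-16.9605) = 19.7795

19.78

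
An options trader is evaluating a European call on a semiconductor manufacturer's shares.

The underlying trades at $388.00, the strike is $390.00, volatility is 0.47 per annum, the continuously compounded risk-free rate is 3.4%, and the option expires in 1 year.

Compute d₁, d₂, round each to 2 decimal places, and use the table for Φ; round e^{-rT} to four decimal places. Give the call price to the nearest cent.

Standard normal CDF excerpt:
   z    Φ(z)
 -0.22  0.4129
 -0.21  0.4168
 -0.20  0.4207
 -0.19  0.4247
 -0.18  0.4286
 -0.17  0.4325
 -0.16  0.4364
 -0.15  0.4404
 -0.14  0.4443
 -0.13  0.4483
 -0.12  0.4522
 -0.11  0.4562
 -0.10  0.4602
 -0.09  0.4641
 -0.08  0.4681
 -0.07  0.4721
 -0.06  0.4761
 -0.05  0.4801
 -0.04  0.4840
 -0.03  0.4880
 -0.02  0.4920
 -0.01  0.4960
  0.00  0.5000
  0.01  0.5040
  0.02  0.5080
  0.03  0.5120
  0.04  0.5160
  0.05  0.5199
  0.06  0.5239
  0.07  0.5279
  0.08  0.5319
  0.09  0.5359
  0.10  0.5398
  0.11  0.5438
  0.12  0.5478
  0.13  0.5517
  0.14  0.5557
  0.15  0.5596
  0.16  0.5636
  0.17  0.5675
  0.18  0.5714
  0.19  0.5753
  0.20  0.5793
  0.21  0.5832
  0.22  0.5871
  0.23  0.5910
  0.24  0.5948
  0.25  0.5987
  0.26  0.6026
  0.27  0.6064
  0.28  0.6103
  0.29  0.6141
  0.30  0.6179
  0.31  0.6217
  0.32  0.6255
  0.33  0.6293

T = 1;  σ√T = 0.4700
d₁ = [ln(388/390) + (0.034 + 0.47²/2)·1] / 0.4700 = [-0.0051 + 0.1444] / 0.4700 = 0.2964 ⇒ 0.30
d₂ = d₁ − σ√T = 0.2964 − 0.4700 = -0.1736 ⇒ -0.17
exp(−rT) = exp(−0.034·1) = 0.9666
N(d₁) = N(0.30) = 0.6179;  N(d₂) = N(-0.17) = 0.4325
C = 388·0.6179 − 390·0.9666·0.4325 = 239.7452 − 163.0413 = 76.7039

$76.70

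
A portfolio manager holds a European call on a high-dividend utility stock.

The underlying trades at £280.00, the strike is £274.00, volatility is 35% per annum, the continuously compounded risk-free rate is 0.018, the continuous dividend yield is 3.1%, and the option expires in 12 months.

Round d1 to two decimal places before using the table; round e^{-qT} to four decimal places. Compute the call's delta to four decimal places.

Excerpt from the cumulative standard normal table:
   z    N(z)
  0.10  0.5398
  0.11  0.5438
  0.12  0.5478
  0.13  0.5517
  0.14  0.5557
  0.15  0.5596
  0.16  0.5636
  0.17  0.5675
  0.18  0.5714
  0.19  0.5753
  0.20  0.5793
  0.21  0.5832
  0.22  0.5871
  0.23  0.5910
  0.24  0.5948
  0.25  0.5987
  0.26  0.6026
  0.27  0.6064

0.5616

σ√T = 0.35 × 1.0000 = 0.3500
ln(S/K) + (r − q + σ²/2)T = ln(280/274) + (0.018 − 0.031 + 0.35²/2)·1 = 0.0217 + 0.0482 = 0.0699
d₁ = 0.0699 / 0.3500 = 0.1997 ⇒ 0.20
N(d₁) = N(0.20) = 0.5793
Δ_call = exp(−qT)·N(d₁) = 0.9695·0.5793 = 0.5616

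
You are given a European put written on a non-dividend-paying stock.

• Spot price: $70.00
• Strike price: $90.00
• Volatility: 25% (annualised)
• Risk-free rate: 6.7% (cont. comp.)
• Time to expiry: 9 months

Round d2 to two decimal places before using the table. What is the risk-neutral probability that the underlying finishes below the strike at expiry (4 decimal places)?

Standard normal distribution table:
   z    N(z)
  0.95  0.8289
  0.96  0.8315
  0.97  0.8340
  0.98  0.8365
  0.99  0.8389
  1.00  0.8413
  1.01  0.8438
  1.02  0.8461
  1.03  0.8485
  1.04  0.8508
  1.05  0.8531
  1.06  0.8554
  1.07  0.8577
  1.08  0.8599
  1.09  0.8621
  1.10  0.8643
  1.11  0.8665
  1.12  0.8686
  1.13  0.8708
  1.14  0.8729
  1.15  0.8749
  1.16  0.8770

0.8508

σ√T = 0.25·√0.75 = 0.2165
d₁ = [ln(70/90) + (0.067 + 0.25²/2)·0.75] / 0.2165 = [-0.2513 + 0.0737] / 0.2165 = -0.8204 ≈ -0.82
d₂ = d₁ − σ√T = -0.8204 − 0.2165 = -1.0369 ≈ -1.04
Risk-neutral Pr[S_T < K] = N(−d₂) = N(1.04) = 0.8508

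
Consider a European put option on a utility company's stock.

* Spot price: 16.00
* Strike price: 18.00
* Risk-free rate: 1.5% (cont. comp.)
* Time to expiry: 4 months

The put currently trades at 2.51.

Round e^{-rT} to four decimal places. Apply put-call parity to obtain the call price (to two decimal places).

0.60

exp(−rT) = exp(−0.015·0.3333) = 0.9950
Put-call parity: C − P = S − K·e^(−rT) = 16 − 18·0.9950 = 16 − 17.9100 = -1.9100
C = P + (C − P) = 2.51 + (-1.9100) = 0.6000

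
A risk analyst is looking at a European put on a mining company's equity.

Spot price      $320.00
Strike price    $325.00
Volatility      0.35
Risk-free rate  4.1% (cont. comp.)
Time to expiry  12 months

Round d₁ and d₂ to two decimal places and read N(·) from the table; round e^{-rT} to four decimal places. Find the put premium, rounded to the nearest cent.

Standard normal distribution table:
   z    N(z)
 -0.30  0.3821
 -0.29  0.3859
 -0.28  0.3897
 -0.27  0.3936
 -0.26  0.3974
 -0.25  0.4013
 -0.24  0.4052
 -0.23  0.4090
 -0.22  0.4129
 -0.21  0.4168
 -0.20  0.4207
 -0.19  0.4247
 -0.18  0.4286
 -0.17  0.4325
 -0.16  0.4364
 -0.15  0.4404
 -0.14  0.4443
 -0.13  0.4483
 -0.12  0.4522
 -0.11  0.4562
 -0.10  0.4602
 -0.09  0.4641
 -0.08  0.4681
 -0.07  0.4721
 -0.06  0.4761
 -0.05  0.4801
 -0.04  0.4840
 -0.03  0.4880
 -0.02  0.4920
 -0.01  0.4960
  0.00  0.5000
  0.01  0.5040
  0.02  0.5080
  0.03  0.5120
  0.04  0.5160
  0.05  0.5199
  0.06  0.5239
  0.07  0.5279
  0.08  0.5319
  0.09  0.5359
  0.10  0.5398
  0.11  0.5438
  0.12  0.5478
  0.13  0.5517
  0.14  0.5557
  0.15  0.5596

T = 1;  σ√T = 0.3500
d₁ = [ln(320/325) + (0.041 + ½·0.35²)·1] / (σ√T) = (-0.0155 + 0.1022) / 0.3500 = 0.2478 → 0.25
d₂ = 0.2478 − 0.3500 = -0.1022 → -0.10
exp(−rT) = exp(−0.041·1) = 0.9598
N(−d₂) = N(0.10) = 0.5398;  N(−d₁) = N(-0.25) = 0.4013
P = 325·0.9598·0.5398 − 320·0.4013 = 168.3825 − 128.4160 = 39.9665

$39.97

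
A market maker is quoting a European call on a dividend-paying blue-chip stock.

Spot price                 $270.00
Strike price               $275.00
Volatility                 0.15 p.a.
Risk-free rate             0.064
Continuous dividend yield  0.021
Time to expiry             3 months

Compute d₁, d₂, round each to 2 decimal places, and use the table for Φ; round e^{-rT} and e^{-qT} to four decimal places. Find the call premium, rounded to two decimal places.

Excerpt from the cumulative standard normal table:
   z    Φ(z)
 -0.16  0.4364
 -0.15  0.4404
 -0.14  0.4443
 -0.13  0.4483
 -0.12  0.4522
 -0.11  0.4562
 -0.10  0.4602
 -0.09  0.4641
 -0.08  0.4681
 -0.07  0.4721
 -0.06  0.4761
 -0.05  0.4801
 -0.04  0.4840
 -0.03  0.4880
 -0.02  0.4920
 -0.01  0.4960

σ√T = 0.15 × 0.5000 = 0.0750
d₁ = [ln(270/275) + (0.064 − 0.021 + ½·0.15²)·0.25] / (σ√T) = (-0.0183 + 0.0136) / 0.0750 = -0.0638 which rounds to -0.06
d₂ = -0.0638 − 0.0750 = -0.1388 which rounds to -0.14
exp(−qT) = exp(−0.021·0.25) = 0.9948;  exp(−rT) = exp(−0.064·0.25) = 0.9841
N(d₁) = N(-0.06) = 0.4761;  N(d₂) = N(-0.14) = 0.4443
C = 270·0.9948·0.4761 − 275·0.9841·0.4443 = 127.8786 − 120.2398 = 7.6388

$7.64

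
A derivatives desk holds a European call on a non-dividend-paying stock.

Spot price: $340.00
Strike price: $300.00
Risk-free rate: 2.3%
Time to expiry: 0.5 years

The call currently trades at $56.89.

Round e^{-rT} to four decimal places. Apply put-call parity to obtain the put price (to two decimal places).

$13.47

exp(−rT) = exp(−0.023·0.5) = 0.9886
Put-call parity: C − P = S − K·e^(−rT) = 340 − 300·0.9886 = 340 − 296.5800 = 43.4200
P = C − (C − P) = 56.89 − (43.4200) = 13.4700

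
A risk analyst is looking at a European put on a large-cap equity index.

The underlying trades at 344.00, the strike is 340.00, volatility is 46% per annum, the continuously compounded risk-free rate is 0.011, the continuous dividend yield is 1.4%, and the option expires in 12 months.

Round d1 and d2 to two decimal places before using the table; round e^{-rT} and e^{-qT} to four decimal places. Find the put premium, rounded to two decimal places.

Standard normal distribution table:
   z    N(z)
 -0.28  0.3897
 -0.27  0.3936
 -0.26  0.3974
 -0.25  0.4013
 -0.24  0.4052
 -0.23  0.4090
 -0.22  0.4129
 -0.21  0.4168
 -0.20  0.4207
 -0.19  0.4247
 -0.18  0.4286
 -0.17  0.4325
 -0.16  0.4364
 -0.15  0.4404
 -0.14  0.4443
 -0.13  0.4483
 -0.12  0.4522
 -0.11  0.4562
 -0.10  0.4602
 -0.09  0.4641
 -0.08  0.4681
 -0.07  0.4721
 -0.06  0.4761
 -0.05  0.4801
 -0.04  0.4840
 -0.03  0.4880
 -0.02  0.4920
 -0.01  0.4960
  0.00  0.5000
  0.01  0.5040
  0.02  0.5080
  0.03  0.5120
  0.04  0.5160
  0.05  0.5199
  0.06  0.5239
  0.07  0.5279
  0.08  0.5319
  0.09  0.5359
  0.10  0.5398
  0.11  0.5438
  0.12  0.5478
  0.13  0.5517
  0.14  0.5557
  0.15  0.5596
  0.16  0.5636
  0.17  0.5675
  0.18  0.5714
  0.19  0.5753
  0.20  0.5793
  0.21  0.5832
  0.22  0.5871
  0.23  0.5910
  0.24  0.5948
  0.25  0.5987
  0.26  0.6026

T = 1;  σ√T = 0.4600
d₁ = [ln(344/340) + (0.011 − 0.014 + 0.46²/2)·1] / 0.4600 = [0.0117 + 0.1028] / 0.4600 = 0.2489 → 0.25
d₂ = d₁ − σ√T = 0.2489 − 0.4600 = -0.2111 → -0.21
exp(−qT) = exp(−0.014·1) = 0.9861;  exp(−rT) = exp(−0.011·1) = 0.9891
P = 340·0.9891·N(0.21) − 344·0.9861·N(-0.25) = 340·0.9891·0.5832 − 344·0.9861·0.4013 = 196.1267 − 136.1283 = 59.9983

60.00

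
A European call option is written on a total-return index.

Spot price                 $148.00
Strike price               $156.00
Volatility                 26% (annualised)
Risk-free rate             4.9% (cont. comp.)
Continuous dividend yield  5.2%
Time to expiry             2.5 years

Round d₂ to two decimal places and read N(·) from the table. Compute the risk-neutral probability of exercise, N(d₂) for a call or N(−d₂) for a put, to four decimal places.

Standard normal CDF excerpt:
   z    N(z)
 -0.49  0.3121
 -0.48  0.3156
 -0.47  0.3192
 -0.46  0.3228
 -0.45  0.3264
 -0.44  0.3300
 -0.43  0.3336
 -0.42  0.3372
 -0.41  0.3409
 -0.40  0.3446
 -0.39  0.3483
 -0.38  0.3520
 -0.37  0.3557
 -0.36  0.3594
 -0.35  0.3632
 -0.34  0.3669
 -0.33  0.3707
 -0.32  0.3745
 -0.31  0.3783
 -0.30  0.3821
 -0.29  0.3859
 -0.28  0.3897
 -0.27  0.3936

0.3632

σ√T = 0.26·√2.5 = 0.4111
d₁ = [ln(148/156) + (0.049 − 0.052 + 0.26²/2)·2.5] / 0.4111 = [-0.0526 + 0.0770] / 0.4111 = 0.0592 → 0.06
d₂ = d₁ − σ√T = 0.0592 − 0.4111 = -0.3518 → -0.35
Pr(exercise) under Q = N(d₂) = 0.3632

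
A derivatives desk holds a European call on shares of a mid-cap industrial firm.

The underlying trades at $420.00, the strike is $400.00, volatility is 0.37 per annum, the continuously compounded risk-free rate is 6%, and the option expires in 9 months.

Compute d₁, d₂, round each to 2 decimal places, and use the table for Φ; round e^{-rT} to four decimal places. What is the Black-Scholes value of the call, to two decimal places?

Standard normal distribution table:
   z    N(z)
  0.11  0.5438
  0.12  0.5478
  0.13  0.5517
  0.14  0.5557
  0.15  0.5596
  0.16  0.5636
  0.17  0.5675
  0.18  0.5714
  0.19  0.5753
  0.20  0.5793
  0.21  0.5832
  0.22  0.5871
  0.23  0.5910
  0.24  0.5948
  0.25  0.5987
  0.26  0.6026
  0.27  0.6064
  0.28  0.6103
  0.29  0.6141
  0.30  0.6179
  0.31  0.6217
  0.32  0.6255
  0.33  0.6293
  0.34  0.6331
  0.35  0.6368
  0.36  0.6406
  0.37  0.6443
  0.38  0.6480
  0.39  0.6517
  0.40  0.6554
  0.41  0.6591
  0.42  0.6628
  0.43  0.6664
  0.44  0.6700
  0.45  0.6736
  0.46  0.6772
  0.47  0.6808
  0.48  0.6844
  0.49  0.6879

T = 0.75;  σ√T = 0.3204
ln(S/K) + (r + σ²/2)T = ln(420/400) + (0.06 + 0.37²/2)·0.75 = 0.0488 + 0.0963 = 0.1451
d₁ = 0.1451 / 0.3204 = 0.4529 → 0.45
d₂ = d₁ − σ√T = 0.4529 − 0.3204 = 0.1325 → 0.13
e^(−rT) = e^(−0.06·0.75) = 0.9560
C = 420·N(0.45) − 400·0.9560·N(0.13) = 420·0.6736 − 400·0.9560·0.5517 = 282.9120 − 210.9701 = 71.9419

$71.94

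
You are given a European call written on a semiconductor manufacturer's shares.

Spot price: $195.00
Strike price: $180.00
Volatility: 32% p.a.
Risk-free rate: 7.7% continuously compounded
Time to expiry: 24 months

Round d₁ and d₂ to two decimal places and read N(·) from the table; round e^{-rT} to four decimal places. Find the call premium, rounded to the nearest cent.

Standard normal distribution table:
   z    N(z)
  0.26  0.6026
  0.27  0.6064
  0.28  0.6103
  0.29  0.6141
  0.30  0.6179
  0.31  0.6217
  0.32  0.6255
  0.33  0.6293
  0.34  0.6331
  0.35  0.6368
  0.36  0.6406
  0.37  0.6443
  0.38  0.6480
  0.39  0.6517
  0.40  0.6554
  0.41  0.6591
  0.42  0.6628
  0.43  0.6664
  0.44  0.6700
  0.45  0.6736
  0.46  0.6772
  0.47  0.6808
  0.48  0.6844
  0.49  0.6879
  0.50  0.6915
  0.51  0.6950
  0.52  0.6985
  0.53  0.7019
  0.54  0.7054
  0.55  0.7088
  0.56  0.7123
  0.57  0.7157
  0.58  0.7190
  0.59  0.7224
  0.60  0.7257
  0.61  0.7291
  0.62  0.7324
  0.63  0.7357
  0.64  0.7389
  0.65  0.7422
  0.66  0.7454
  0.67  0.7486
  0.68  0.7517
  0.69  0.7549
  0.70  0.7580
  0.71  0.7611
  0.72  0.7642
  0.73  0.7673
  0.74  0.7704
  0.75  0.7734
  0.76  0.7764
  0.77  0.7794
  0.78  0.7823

σ√T = 0.32·√2 = 0.4525
d₁ = [ln(195/180) + (0.077 + ½·0.32²)·2] / (σ√T) = (0.0800 + 0.2564) / 0.4525 = 0.7434 → 0.74
d₂ = 0.7434 − 0.4525 = 0.2909 → 0.29
e^(−rT) = e^(−0.077·2) = 0.8573
N(d₁) = N(0.74) = 0.7704;  N(d₂) = N(0.29) = 0.6141
C = 195·0.7704 − 180·0.8573·0.6141 = 150.2280 − 94.7642 = 55.4638

$55.46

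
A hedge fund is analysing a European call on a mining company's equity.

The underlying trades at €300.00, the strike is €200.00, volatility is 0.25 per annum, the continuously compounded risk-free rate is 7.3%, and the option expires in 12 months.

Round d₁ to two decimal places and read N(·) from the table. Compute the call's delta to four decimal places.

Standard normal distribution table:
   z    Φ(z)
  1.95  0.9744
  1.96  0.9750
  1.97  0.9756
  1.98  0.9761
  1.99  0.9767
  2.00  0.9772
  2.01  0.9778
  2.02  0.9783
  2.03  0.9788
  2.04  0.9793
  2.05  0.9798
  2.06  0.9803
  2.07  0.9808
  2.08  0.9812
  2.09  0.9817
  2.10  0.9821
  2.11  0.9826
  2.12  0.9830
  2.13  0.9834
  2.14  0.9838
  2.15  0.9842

0.9793

T = 1;  σ√T = 0.2500
d₁ = [ln(300/200) + (0.073 + ½·0.25²)·1] / (σ√T) = (0.4055 + 0.1042) / 0.2500 = 2.0389 ≈ 2.04
N(d₁) = N(2.04) = 0.9793
Δ_call = N(d₁) = 0.9793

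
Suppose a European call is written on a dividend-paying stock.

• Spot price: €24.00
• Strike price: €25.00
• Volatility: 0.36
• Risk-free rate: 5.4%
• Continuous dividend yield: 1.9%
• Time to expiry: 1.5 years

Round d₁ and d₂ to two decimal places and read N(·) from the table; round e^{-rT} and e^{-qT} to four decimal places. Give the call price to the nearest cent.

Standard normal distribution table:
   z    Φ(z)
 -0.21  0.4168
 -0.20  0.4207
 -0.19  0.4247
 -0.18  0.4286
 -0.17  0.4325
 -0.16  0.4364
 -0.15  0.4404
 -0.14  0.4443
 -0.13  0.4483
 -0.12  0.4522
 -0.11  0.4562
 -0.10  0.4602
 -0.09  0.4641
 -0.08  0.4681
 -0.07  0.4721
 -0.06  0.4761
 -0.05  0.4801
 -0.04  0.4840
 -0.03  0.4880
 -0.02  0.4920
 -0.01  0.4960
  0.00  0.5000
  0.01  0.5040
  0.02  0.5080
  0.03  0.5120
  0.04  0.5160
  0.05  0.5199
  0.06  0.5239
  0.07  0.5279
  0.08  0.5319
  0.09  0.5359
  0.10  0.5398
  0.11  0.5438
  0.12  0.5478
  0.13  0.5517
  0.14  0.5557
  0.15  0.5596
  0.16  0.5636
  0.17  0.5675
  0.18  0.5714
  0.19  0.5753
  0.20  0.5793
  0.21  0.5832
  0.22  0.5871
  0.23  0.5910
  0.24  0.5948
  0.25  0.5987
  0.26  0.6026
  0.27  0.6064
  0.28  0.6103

€4.17

σ√T = 0.36 × 1.2247 = 0.4409
ln(S/K) + (r − q + σ²/2)T = ln(24/25) + (0.054 − 0.019 + 0.36²/2)·1.5 = -0.0408 + 0.1497 = 0.1089
d₁ = 0.1089 / 0.4409 = 0.2469 → 0.25
d₂ = d₁ − σ√T = 0.2469 − 0.4409 = -0.1940 → -0.19
exp(−qT) = exp(−0.019·1.5) = 0.9719;  exp(−rT) = exp(−0.054·1.5) = 0.9222
N(d₁) = N(0.25) = 0.5987;  N(d₂) = N(-0.19) = 0.4247
C = 24·0.9719·0.5987 − 25·0.9222·0.4247 = 13.9650 − 9.7915 = 4.1736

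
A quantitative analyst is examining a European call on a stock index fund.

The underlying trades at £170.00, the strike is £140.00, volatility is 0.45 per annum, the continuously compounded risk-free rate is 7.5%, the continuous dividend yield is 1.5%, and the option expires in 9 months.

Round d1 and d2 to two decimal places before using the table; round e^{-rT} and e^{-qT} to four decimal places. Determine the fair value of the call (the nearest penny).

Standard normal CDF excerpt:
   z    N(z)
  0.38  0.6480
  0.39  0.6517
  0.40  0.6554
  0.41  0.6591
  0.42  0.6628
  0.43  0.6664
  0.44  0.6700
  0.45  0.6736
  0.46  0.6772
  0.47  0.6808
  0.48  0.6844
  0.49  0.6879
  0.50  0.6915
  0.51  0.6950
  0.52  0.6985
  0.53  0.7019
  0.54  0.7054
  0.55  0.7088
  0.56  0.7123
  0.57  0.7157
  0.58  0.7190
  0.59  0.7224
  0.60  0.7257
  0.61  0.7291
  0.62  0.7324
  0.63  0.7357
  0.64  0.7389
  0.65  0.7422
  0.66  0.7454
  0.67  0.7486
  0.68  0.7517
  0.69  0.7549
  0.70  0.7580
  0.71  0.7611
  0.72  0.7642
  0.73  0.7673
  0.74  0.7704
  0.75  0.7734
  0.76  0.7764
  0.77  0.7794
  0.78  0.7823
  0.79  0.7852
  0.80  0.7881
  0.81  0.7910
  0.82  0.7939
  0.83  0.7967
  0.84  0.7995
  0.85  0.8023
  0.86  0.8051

£45.25

σ√T = 0.45 × 0.8660 = 0.3897
ln(S/K) + (r − q + σ²/2)T = ln(170/140) + (0.075 − 0.015 + 0.45²/2)·0.75 = 0.1942 + 0.1209 = 0.3151
d₁ = 0.3151 / 0.3897 = 0.8085 → 0.81
d₂ = d₁ − σ√T = 0.8085 − 0.3897 = 0.4188 → 0.42
e^(−qT) = e^(−0.015·0.75) = 0.9888;  e^(−rT) = e^(−0.075·0.75) = 0.9453
N(d₁) = N(0.81) = 0.7910;  N(d₂) = N(0.42) = 0.6628
C = 170·0.9888·0.7910 − 140·0.9453·0.6628 = 132.9639 − 87.7163 = 45.2477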